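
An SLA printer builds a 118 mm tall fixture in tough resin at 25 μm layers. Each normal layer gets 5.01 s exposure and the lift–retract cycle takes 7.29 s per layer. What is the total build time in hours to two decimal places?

Number of layers: 118 / 0.025 → 4720 (rounded up).
Cycle time: 5.01 + 7.29 → 12.3 s.
Total = 4720 × 12.3 = 58056 s = 16.13 hours.

16.13 hours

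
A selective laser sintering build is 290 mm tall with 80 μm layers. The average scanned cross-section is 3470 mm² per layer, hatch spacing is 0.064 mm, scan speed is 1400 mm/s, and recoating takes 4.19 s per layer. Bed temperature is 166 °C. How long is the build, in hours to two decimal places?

Layer count = ceil(290 / 0.08) = 3625.
Per-layer scan distance = 3470 / 0.064 = 54218.8 mm.
Scan time per layer = 54218.8 / 1400 = 38.7277 s.
Time per layer = 38.7277 + 4.19, so 42.9177 s.
Total: 3625 × 42.9177 s = 155576.6625 s → 43.22 hours.

43.22 hours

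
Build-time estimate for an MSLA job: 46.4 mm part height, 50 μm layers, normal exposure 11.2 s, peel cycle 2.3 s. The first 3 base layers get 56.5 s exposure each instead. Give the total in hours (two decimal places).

Layer count = ceil(46.4 / 0.05) = 928.
Base layers: 3 × (56.5 + 2.3) → 176.4 s.
Normal layers: 925 × (11.2 + 2.3) → 12487.5 s.
Sum: 176.4 + 12487.5 = 12663.9 s → 3.52 hours.

3.52 hours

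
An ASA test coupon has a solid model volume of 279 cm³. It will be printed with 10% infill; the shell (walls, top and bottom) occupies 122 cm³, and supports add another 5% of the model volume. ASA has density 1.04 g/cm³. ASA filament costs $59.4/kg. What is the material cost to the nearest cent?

$9.37

Interior volume = 279 − 122 = 157 cm³.
Infill volume = 0.10 × 157, so 15.7 cm³.
Support = 0.05 × 279 = 13.95 cm³.
Deposited volume = 122 + 15.7 + 13.95, so 151.65 cm³.
Mass = 151.65 × 1.04 = 157.716 g.
At $59.4/kg: 157.716/1000 × 59.4 = $9.37.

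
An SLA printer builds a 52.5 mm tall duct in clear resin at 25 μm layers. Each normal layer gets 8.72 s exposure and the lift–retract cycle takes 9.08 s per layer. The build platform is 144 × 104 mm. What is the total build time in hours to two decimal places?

Number of layers: 52.5 / 0.025 → 2100 (rounded up).
Each layer takes: 8.72 + 9.08 → 17.8 s.
Total = 2100 × 17.8 = 37380 s = 10.38 hours.

10.38 hours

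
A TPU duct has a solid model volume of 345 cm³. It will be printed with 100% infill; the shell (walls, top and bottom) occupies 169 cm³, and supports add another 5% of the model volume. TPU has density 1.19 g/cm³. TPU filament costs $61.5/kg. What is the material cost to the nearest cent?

Infill region: 345 − 169 → 176 cm³.
Deposited infill: 1.00 × 176 → 176 cm³.
Support = 0.05 × 345 = 17.25 cm³.
Deposited volume: 169 + 176 + 17.25 → 362.25 cm³.
Mass = 362.25 × 1.19 = 431.0775 g.
Cost = 431.0775 g / 1000 × $61.5/kg = $26.51.

$26.51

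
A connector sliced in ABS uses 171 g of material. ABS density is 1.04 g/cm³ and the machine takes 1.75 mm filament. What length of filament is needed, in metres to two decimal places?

Extruded volume: 171/1.04 = 164.4231 cm³ (164423.1 mm³).
Cross-section of 1.75 mm filament: π·(1.75/2)² = 2.4053 mm².
L = V/A = 164423.1/2.4053 = 68358.67 mm → 68.36 m.

68.36 m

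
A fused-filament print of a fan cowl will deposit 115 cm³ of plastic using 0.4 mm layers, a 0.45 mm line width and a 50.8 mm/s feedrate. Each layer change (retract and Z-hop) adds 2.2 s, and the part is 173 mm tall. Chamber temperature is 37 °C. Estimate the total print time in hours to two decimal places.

Bead cross-section = 0.4 × 0.45, so 0.18 mm².
Total extruded path = 115000/0.18 = 638888.9 mm.
Extrusion time = 638888.9 / 50.8, so 12576.6 s.
Layers = ⌈173/0.4⌉ = 433.
Z-hop total = 433 × 2.2 = 952.6 s.
Total = 12576.6 + 952.6 = 13529.2 s = 3.76 hours.

3.76 hours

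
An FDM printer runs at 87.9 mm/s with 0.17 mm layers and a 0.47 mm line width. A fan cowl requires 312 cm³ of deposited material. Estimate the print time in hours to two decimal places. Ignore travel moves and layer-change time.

12.34 hours

Bead cross-section = 0.17 × 0.47 = 0.0799 mm².
Toolpath length = 312 cm³ / 0.0799 mm² = 312000 / 0.0799 = 3904881.1 mm.
Time extruding = 3904881.1 / 87.9 = 44424.1 s.
Converting: 44424.1 s = 12.34 hours.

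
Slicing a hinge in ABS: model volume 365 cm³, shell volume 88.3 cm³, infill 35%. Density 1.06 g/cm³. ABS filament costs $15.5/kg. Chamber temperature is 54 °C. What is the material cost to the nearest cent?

$3.04

Interior volume = 365 − 88.3 = 276.7 cm³.
Infill volume = 0.35 × 276.7 = 96.845 cm³.
Deposited volume = 88.3 + 96.845 = 185.145 cm³.
Mass: 185.145 × 1.06 → 196.2537 g.
At $15.5/kg: 196.2537/1000 × 15.5 = $3.04.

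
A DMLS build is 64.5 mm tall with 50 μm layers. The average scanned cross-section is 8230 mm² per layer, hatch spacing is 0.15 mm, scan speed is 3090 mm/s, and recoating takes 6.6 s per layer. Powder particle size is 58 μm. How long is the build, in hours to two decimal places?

Layer count = ceil(64.5 / 0.05) = 1290.
Hatch length per layer = 8230 / 0.15, so 54866.7 mm.
Laser time per layer: 54866.7 / 3090 → 17.7562 s.
Time per layer = 17.7562 + 6.6, so 24.3562 s.
Total: 1290 × 24.3562 s = 31419.498 s → 8.73 hours.

8.73 hours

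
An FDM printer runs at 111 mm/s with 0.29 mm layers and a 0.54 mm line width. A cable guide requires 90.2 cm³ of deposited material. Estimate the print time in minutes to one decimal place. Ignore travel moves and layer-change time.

86.5 minutes

Bead cross-section: 0.29 × 0.54 → 0.1566 mm².
Path length: 90200 mm³ / 0.1566 mm² → 575989.8 mm.
Extrusion time = 575989.8 / 111 = 5189.1 s.
Converting: 5189.1 s = 86.5 minutes.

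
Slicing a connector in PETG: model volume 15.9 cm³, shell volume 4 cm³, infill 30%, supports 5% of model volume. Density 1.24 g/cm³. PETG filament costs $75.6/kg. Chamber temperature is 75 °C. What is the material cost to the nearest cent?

Interior volume = 15.9 − 4 = 11.9 cm³.
Infill deposited = 0.30 × 11.9, so 3.57 cm³.
Support = 0.05 × 15.9 = 0.795 cm³.
Total extruded: 4 + 3.57 + 0.795 → 8.365 cm³.
Mass = 8.365 × 1.24 = 10.3726 g.
Cost = 10.3726 g / 1000 × $75.6/kg = $0.78.

$0.78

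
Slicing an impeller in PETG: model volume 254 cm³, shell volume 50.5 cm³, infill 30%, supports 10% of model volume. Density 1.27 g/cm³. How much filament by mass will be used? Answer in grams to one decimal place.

Infill region = 254 − 50.5, so 203.5 cm³.
Infill deposited = 0.30 × 203.5, so 61.05 cm³.
Support = 0.10 × 254 = 25.4 cm³.
Deposited volume = 50.5 + 61.05 + 25.4, so 136.95 cm³.
Mass = 136.95 × 1.27, so 173.9265 g.

173.9 g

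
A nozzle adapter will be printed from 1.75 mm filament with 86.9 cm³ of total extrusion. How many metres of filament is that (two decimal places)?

Filament cross-section = π × (1.75/2)² = 2.4053 mm².
Length = 86.9 cm³ / 2.4053 mm² = 86900 / 2.4053 = 36128.55 mm = 36.13 m.

36.13 m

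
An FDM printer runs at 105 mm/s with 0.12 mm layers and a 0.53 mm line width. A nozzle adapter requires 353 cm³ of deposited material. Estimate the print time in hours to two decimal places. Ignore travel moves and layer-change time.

Bead cross-section = 0.12 × 0.53 = 0.0636 mm².
Toolpath length = 353 cm³ / 0.0636 mm² = 353000 / 0.0636 = 5550314.5 mm.
Extrusion time: 5550314.5 / 105 → 52860.1 s.
Converting: 52860.1 s = 14.68 hours.

14.68 hours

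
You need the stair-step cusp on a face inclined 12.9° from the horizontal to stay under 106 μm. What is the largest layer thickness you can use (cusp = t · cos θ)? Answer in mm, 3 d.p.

cos(12.9°) = 0.9748; t_max = 0.106/0.9748 = 0.109 mm.

0.109 mm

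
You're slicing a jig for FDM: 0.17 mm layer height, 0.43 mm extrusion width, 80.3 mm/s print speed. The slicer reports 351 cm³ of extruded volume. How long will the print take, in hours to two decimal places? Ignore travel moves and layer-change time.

Line area: 0.17 × 0.43 → 0.0731 mm².
Toolpath length = 351 cm³ / 0.0731 mm² = 351000 / 0.0731 = 4801641.6 mm.
Print-move time = 4801641.6 / 80.3 = 59796.3 s.
Converting: 59796.3 s = 16.61 hours.

16.61 hours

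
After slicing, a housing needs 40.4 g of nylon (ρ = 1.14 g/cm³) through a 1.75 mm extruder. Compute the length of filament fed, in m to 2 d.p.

14.73 m

Extruded volume: 40.4/1.14 = 35.4386 cm³ (35438.6 mm³).
A = π r² = π × 0.875² = 2.4053 mm².
Length = 35438.6 / 2.4053 = 14733.55 mm = 14.73 m.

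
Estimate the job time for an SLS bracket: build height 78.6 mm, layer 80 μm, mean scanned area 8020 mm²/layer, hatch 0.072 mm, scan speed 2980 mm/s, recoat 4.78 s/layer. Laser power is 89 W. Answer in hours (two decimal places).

11.51 hours

Layer count = ceil(78.6 / 0.08) = 983.
Per-layer scan distance = 8020 / 0.072, so 111388.9 mm.
Laser time per layer = 111388.9 / 2980 = 37.3788 s.
Time per layer = 37.3788 + 4.78 = 42.1588 s.
983 layers × 42.1588 s/layer = 41442.1004 s, i.e. 11.51 hours.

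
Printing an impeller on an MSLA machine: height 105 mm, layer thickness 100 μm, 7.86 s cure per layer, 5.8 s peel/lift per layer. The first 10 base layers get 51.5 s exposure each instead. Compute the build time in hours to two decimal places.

4.11 hours

Layer count = ceil(105 / 0.1) = 1050.
Base layers: 10 × (51.5 + 5.8) → 573 s.
Regular layers = 1040 × (7.86 + 5.8) = 14206.4 s.
Total = 573 + 14206.4 = 14779.4 s = 4.11 hours.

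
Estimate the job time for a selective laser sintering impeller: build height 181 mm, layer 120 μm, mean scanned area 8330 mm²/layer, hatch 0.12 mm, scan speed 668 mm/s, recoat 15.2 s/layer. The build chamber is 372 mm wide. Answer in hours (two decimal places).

Number of layers: 181 / 0.12 → 1509 (rounded up).
Scan path per layer = 8330 / 0.12, so 69416.7 mm.
Per-layer scan time: 69416.7 / 668 → 103.9172 s.
Layer cycle: 103.9172 + 15.2 → 119.1172 s.
Build time = 1509 × 119.1172 = 179747.8548 s = 49.93 hours.

49.93 hours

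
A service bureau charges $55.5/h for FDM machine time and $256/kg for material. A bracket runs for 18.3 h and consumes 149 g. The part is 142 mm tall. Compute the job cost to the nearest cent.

Machine cost = 55.5 × 18.3 = $1015.65.
Material charge = 256 × 149/1000 = $38.144.
Total = 1015.65 + 38.144 = 1053.794 ≈ $1053.79.

$1053.79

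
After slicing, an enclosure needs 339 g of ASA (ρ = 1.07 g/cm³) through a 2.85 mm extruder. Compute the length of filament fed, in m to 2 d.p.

Extruded volume: 339/1.07 = 316.8224 cm³ (316822.4 mm³).
Cross-section of 2.85 mm filament: π·(2.85/2)² = 6.3794 mm².
L = V/A = 316822.4/6.3794 = 49663.35 mm → 49.66 m.

49.66 m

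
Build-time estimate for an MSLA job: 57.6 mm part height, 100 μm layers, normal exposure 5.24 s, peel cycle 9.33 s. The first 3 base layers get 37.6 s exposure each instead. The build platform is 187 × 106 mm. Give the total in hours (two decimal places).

2.36 hours

Layers = ⌈57.6/0.1⌉ = 576.
Base layers: 3 × (37.6 + 9.33) → 140.79 s.
Remaining layers: 573 × (5.24 + 9.33) → 8348.61 s.
Sum: 140.79 + 8348.61 = 8489.4 s → 2.36 hours.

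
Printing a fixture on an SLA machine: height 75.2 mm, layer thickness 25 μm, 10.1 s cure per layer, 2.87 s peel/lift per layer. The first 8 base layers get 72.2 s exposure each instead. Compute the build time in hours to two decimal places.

10.98 hours

Number of layers: 75.2 / 0.025 → 3008 (rounded up).
Bottom layers = 8 × (72.2 + 2.87) = 600.56 s.
Remaining layers = 3000 × (10.1 + 2.87), so 38910 s.
Total = 600.56 + 38910 = 39510.56 s = 10.98 hours.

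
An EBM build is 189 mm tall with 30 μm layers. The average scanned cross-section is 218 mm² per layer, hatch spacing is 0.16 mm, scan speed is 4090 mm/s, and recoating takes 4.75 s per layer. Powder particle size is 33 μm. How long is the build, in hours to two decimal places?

Layers = ⌈189/0.03⌉ = 6300.
Hatch length per layer = 218 / 0.16 = 1362.5 mm.
Per-layer scan time = 1362.5 / 4090 = 0.3331 s.
Time per layer = 0.3331 + 4.75 = 5.0831 s.
Build time = 6300 × 5.0831 = 32023.53 s = 8.90 hours.

8.90 hours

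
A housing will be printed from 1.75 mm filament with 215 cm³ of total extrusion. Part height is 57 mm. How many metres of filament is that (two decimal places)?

Cross-section of 1.75 mm filament: π·(1.75/2)² = 2.4053 mm².
Length = 215 cm³ / 2.4053 mm² = 215000 / 2.4053 = 89385.94 mm = 89.39 m.

89.39 m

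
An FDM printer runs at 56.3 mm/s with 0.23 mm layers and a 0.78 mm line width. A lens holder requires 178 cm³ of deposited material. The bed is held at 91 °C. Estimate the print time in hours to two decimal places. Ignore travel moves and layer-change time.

4.90 hours

Bead cross-section: 0.23 × 0.78 → 0.1794 mm².
Path length: 178000 mm³ / 0.1794 mm² → 992196.2 mm.
Print-move time = 992196.2 / 56.3 = 17623.4 s.
17623.4 s = 4.90 hours.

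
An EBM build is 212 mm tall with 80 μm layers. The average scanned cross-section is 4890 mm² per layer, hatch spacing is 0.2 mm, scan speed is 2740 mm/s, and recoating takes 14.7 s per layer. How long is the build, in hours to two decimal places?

Number of layers: 212 / 0.08 → 2650 (rounded up).
Scan path per layer = 4890 / 0.2, so 24450 mm.
Beam time per layer = 24450 / 2740, so 8.9234 s.
Layer cycle: 8.9234 + 14.7 → 23.6234 s.
2650 layers × 23.6234 s/layer = 62602.01 s, i.e. 17.39 hours.

17.39 hours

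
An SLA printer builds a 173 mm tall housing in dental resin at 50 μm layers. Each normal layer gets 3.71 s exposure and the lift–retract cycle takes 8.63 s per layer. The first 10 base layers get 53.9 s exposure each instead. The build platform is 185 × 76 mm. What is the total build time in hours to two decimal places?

12.00 hours

Layer count = ceil(173 / 0.05) = 3460.
Bottom layers = 10 × (53.9 + 8.63) = 625.3 s.
Remaining layers = 3450 × (3.71 + 8.63), so 42573 s.
Total = 625.3 + 42573 = 43198.3 s = 12.00 hours.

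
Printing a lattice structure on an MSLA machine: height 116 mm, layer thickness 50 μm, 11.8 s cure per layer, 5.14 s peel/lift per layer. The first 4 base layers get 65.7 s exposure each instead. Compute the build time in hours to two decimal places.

10.98 hours

Layers = ⌈116/0.05⌉ = 2320.
Burn-in layers = 4 × (65.7 + 5.14) = 283.36 s.
Regular layers = 2316 × (11.8 + 5.14) = 39233.04 s.
Total = 283.36 + 39233.04 = 39516.4 s = 10.98 hours.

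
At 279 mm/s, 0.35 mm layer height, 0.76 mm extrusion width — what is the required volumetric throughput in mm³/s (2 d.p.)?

74.21

Bead cross-section = 0.35 × 0.76 = 0.266 mm².
Q = v·A = 279 × 0.266 = 74.21 mm³/s.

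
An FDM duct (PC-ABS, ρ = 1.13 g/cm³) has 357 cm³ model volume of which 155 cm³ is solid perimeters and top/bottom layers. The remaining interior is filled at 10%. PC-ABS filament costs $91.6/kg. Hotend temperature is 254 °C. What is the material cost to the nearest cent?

$18.13

Volume inside the shell = 357 − 155 = 202 cm³.
Infill volume = 0.10 × 202 = 20.2 cm³.
Total printed volume = 155 + 20.2, so 175.2 cm³.
Mass: 175.2 × 1.13 → 197.976 g.
At $91.6/kg: 197.976/1000 × 91.6 = $18.13.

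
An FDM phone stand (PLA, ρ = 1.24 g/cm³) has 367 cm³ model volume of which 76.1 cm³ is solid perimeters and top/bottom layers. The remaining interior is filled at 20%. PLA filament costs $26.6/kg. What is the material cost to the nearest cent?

$4.43

Volume inside the shell = 367 − 76.1, so 290.9 cm³.
Deposited infill: 0.20 × 290.9 → 58.18 cm³.
Total extruded = 76.1 + 58.18, so 134.28 cm³.
Mass: 134.28 × 1.24 → 166.5072 g.
Cost = 166.5072 g / 1000 × $26.6/kg = $4.43.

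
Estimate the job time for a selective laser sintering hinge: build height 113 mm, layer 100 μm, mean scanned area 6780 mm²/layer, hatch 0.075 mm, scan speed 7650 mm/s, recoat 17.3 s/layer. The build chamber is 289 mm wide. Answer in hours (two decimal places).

Layers = ⌈113/0.1⌉ = 1130.
Scan path per layer: 6780 / 0.075 → 90400 mm.
Laser time per layer = 90400 / 7650 = 11.817 s.
Per-layer time = 11.817 + 17.3, so 29.117 s.
Build time = 1130 × 29.117 = 32902.21 s = 9.14 hours.

9.14 hours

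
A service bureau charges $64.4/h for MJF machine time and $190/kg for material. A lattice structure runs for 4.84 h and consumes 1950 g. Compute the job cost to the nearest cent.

Time charge: 64.4 × 4.84 → $311.696.
Material charge = 190 × 1950/1000, so $370.50.
Job cost: 311.696 + 370.50 = 682.196 ≈ $682.20.

$682.20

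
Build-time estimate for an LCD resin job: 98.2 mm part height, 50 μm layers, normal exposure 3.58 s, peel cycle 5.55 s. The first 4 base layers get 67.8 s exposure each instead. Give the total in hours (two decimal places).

Layer count = ceil(98.2 / 0.05) = 1964.
Bottom layers = 4 × (67.8 + 5.55), so 293.4 s.
Regular layers = 1960 × (3.58 + 5.55), so 17894.8 s.
Total = 293.4 + 17894.8 = 18188.2 s = 5.05 hours.

5.05 hours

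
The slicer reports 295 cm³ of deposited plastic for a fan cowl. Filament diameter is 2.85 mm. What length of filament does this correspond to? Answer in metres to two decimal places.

46.24 m

Cross-section of 2.85 mm filament: π·(2.85/2)² = 6.3794 mm².
L = 295000 mm³ / 6.3794 mm² = 46242.59 mm, i.e. 46.24 m.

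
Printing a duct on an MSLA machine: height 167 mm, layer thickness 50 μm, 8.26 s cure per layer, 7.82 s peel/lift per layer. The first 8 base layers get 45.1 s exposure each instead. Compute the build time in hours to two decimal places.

15.00 hours

Number of layers: 167 / 0.05 → 3340 (rounded up).
Burn-in layers = 8 × (45.1 + 7.82), so 423.36 s.
Regular layers: 3332 × (8.26 + 7.82) → 53578.56 s.
Total = 423.36 + 53578.56 = 54001.92 s = 15.00 hours.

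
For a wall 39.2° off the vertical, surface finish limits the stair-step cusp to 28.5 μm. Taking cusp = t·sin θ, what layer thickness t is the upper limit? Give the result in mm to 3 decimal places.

sin(39.2°) = 0.6320; t_max = 0.0285/0.6320 = 0.045 mm.

0.045 mm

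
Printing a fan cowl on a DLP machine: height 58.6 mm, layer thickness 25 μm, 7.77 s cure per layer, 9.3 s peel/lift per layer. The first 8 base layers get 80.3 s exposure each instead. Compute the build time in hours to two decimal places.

Layers = ⌈58.6/0.025⌉ = 2344.
Burn-in layers = 8 × (80.3 + 9.3) = 716.8 s.
Regular layers: 2336 × (7.77 + 9.3) → 39875.52 s.
Total = 716.8 + 39875.52 = 40592.32 s = 11.28 hours.

11.28 hours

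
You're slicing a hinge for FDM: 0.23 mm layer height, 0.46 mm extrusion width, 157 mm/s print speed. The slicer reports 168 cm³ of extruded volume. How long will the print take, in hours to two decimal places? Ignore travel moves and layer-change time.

2.81 hours

Extrusion cross-section = 0.23 × 0.46 = 0.1058 mm².
Path length: 168000 mm³ / 0.1058 mm² → 1587901.7 mm.
Print-move time = 1587901.7 / 157 = 10114 s.
10114 s = 2.81 hours.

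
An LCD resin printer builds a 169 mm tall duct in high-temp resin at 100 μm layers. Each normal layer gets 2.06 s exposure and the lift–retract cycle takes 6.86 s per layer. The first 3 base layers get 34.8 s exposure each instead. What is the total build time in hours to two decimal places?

4.21 hours

Layers = ⌈169/0.1⌉ = 1690.
Burn-in layers = 3 × (34.8 + 6.86) = 124.98 s.
Remaining layers: 1687 × (2.06 + 6.86) → 15048.04 s.
Total = 124.98 + 15048.04 = 15173.02 s = 4.21 hours.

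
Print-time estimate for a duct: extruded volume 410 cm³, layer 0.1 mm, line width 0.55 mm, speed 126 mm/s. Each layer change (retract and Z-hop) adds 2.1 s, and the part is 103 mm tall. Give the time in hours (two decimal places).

17.04 hours

Extrusion cross-section: 0.1 × 0.55 → 0.055 mm².
Toolpath length = 410 cm³ / 0.055 mm² = 410000 / 0.055 = 7454545.5 mm.
Time extruding = 7454545.5 / 126 = 59163.1 s.
Number of layers: 103 / 0.1 → 1030 (rounded up).
Layer-change overhead = 1030 × 2.1 = 2163 s.
Altogether 59163.1 + 2163 = 61326.1 s, i.e. 17.04 hours.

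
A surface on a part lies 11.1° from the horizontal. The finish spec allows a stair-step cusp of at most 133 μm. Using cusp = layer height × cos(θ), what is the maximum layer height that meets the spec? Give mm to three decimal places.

0.136 mm

cos(11.1°) = 0.9813; t_max = 0.133/0.9813 = 0.136 mm.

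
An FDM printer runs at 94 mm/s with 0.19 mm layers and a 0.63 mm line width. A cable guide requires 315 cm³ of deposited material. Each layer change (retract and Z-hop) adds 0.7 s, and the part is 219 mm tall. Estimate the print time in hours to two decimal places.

Bead cross-section = 0.19 × 0.63, so 0.1197 mm².
Toolpath length = 315 cm³ / 0.1197 mm² = 315000 / 0.1197 = 2631578.9 mm.
Time extruding = 2631578.9 / 94 = 27995.5 s.
Layer count = ceil(219 / 0.19) = 1153.
Non-print overhead = 1153 × 0.7, so 807.1 s.
Altogether 27995.5 + 807.1 = 28802.6 s, i.e. 8.00 hours.

8.00 hours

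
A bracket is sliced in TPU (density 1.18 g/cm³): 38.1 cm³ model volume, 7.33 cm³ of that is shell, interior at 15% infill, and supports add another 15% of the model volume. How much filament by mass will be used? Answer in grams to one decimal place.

Volume inside the shell: 38.1 − 7.33 → 30.77 cm³.
Deposited infill = 0.15 × 30.77, so 4.6155 cm³.
Support = 0.15 × 38.1 = 5.715 cm³.
Total extruded = 7.33 + 4.6155 + 5.715, so 17.6605 cm³.
Mass = 17.6605 × 1.18 = 20.83939 g.

20.8 g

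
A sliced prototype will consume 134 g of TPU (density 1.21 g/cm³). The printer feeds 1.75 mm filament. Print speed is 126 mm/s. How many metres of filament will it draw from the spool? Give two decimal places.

46.04 m

Extruded volume: 134/1.21 = 110.7438 cm³ (110743.8 mm³).
Filament cross-section = π × (1.75/2)² = 2.4053 mm².
L = V/A = 110743.8/2.4053 = 46041.57 mm → 46.04 m.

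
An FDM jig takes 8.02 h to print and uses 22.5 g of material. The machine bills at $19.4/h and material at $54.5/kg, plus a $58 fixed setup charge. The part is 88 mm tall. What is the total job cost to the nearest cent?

$214.81

Machine-time cost: 19.4 × 8.02 → $155.588.
Material cost: 54.5 × 22.5/1000 → $1.22625.
Adding setup: 155.588 + 1.22625 + 58 → 214.81425 ≈ $214.81.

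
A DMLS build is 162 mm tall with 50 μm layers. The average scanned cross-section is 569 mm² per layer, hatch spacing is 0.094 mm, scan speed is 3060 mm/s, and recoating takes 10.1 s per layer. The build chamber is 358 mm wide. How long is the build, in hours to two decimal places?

10.87 hours

Layers = ⌈162/0.05⌉ = 3240.
Per-layer scan distance: 569 / 0.094 → 6053.2 mm.
Scan time per layer: 6053.2 / 3060 → 1.9782 s.
Per-layer time = 1.9782 + 10.1 = 12.0782 s.
Total: 3240 × 12.0782 s = 39133.368 s → 10.87 hours.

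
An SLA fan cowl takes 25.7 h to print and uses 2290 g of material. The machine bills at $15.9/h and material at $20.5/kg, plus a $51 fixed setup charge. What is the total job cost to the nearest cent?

$506.58

Time charge = 15.9 × 25.7, so $408.63.
Material cost: 20.5 × 2290/1000 → $46.945.
Total = 408.63 + 46.945 + 51 = 506.575 ≈ $506.58.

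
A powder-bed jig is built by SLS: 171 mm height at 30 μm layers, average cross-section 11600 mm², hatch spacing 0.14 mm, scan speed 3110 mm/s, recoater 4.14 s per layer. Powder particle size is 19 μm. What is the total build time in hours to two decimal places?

Layers = ⌈171/0.03⌉ = 5700.
Scan path per layer = 11600 / 0.14 = 82857.1 mm.
Laser time per layer = 82857.1 / 3110, so 26.6422 s.
Per-layer time: 26.6422 + 4.14 → 30.7822 s.
Total: 5700 × 30.7822 s = 175458.54 s → 48.74 hours.

48.74 hours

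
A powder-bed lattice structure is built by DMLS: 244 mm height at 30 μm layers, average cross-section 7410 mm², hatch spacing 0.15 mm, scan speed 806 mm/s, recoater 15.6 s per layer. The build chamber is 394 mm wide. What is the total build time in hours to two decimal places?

Layer count = ceil(244 / 0.03) = 8134.
Per-layer scan distance: 7410 / 0.15 → 49400 mm.
Laser time per layer = 49400 / 806, so 61.2903 s.
Time per layer = 61.2903 + 15.6 = 76.8903 s.
8134 layers × 76.8903 s/layer = 625425.7002 s, i.e. 173.73 hours.

173.73 hours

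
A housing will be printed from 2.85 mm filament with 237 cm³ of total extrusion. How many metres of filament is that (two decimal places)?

37.15 m

Cross-section of 2.85 mm filament: π·(2.85/2)² = 6.3794 mm².
Length = 237 cm³ / 6.3794 mm² = 237000 / 6.3794 = 37150.83 mm = 37.15 m.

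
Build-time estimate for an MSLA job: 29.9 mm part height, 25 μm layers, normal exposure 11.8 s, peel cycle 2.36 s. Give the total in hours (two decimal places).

4.70 hours

Number of layers: 29.9 / 0.025 → 1196 (rounded up).
Each layer takes = 11.8 + 2.36 = 14.16 s.
Build time: 1196 × 14.16 s = 16935.36 s, i.e. 4.70 hours.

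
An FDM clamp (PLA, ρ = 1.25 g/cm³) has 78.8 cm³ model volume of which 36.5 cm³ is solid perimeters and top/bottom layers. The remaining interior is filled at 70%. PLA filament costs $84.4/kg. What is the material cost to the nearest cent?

Infill region: 78.8 − 36.5 → 42.3 cm³.
Infill volume: 0.70 × 42.3 → 29.61 cm³.
Total printed volume = 36.5 + 29.61, so 66.11 cm³.
Mass = 66.11 × 1.25, so 82.6375 g.
At $84.4/kg: 82.6375/1000 × 84.4 = $6.97.

$6.97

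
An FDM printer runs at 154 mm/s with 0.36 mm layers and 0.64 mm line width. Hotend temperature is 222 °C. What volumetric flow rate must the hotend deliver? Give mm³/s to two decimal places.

35.48

A = 0.36 × 0.64 = 0.2304 mm².
Volumetric flow = 154 × 0.2304 = 35.48 mm³/s.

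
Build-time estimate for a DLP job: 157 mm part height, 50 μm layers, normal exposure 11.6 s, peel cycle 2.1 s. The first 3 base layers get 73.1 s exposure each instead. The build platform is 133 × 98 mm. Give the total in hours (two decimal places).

12.00 hours

Layers = ⌈157/0.05⌉ = 3140.
Base layers = 3 × (73.1 + 2.1), so 225.6 s.
Regular layers = 3137 × (11.6 + 2.1) = 42976.9 s.
Sum: 225.6 + 42976.9 = 43202.5 s → 12.00 hours.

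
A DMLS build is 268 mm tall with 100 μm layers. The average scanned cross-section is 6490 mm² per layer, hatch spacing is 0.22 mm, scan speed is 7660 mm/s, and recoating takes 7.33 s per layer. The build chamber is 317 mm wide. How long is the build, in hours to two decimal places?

8.32 hours

Layers = ⌈268/0.1⌉ = 2680.
Hatch length per layer: 6490 / 0.22 → 29500 mm.
Per-layer scan time: 29500 / 7660 → 3.8512 s.
Time per layer = 3.8512 + 7.33, so 11.1812 s.
Total: 2680 × 11.1812 s = 29965.616 s → 8.32 hours.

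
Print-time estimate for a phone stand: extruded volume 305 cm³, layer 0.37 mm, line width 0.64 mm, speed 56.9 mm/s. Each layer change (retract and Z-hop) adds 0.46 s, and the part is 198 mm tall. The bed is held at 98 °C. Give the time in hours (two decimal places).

Extrusion cross-section = 0.37 × 0.64 = 0.2368 mm².
Total extruded path = 305000/0.2368 = 1288006.8 mm.
Extrusion time = 1288006.8 / 56.9, so 22636.3 s.
Layer count = ceil(198 / 0.37) = 536.
Non-print overhead: 536 × 0.46 → 246.56 s.
Altogether 22636.3 + 246.56 = 22882.86 s, i.e. 6.36 hours.

6.36 hours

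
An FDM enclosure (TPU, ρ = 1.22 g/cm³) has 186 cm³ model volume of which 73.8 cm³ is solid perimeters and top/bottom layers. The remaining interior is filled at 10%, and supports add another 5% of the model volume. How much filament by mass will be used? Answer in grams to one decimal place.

115.1 g

Volume inside the shell = 186 − 73.8 = 112.2 cm³.
Infill volume: 0.10 × 112.2 → 11.22 cm³.
Support = 0.05 × 186 = 9.3 cm³.
Total printed volume: 73.8 + 11.22 + 9.3 → 94.32 cm³.
Mass: 94.32 × 1.22 → 115.0704 g.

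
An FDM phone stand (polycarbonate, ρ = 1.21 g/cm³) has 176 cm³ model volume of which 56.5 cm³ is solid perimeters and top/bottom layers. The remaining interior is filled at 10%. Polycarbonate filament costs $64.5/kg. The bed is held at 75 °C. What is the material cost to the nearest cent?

Volume inside the shell = 176 − 56.5 = 119.5 cm³.
Infill deposited = 0.10 × 119.5 = 11.95 cm³.
Total printed volume = 56.5 + 11.95, so 68.45 cm³.
Mass = 68.45 × 1.21, so 82.8245 g.
Cost = 82.8245 g / 1000 × $64.5/kg = $5.34.

$5.34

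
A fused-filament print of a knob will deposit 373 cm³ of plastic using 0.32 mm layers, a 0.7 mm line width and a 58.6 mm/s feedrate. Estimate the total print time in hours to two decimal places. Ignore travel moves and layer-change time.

Line area = 0.32 × 0.7, so 0.224 mm².
Total extruded path = 373000/0.224 = 1665178.6 mm.
Extrusion time = 1665178.6 / 58.6, so 28416 s.
Converting: 28416 s = 7.89 hours.

7.89 hours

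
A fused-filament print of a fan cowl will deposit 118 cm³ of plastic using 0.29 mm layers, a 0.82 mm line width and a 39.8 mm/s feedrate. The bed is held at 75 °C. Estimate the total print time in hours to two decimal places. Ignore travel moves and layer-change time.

Bead cross-section = 0.29 × 0.82 = 0.2378 mm².
Toolpath length = 118 cm³ / 0.2378 mm² = 118000 / 0.2378 = 496215.3 mm.
Extrusion time = 496215.3 / 39.8 = 12467.7 s.
That's 12467.7 s → 3.46 hours.

3.46 hours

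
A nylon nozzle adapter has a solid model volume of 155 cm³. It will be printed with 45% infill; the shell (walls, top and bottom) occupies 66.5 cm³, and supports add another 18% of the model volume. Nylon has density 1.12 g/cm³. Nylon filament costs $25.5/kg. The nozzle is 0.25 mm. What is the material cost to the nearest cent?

Volume inside the shell: 155 − 66.5 → 88.5 cm³.
Infill volume = 0.45 × 88.5, so 39.825 cm³.
Support: 0.18 × 155 → 27.9 cm³.
Total extruded: 66.5 + 39.825 + 27.9 → 134.225 cm³.
Mass = 134.225 × 1.12, so 150.332 g.
Cost = 150.332 g / 1000 × $25.5/kg = $3.83.

$3.83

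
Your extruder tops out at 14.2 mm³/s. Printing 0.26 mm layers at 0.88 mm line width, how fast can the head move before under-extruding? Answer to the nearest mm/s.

Bead cross-section: 0.26 × 0.88 → 0.2288 mm².
v_max = Q/A = 14.2/0.2288 = 62.06 mm/s → 62 mm/s.

62 mm/s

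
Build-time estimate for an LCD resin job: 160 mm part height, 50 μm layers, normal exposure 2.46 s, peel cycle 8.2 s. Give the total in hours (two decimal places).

9.48 hours

Number of layers: 160 / 0.05 → 3200 (rounded up).
Cycle time = 2.46 + 8.2 = 10.66 s.
Total = 3200 × 10.66 = 34112 s = 9.48 hours.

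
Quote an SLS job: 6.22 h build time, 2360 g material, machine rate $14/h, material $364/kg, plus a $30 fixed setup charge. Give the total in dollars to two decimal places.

Machine cost = 14 × 6.22 = $87.08.
Material cost = 364 × 2360/1000, so $859.04.
Adding setup: 87.08 + 859.04 + 30 → $976.12.

$976.12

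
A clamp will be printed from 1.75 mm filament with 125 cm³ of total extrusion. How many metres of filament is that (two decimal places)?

Cross-section of 1.75 mm filament: π·(1.75/2)² = 2.4053 mm².
L = 125000 mm³ / 2.4053 mm² = 51968.57 mm, i.e. 51.97 m.

51.97 m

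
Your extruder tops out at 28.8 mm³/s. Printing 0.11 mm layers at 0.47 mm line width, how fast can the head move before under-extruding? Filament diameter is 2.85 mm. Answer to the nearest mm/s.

Bead cross-section: 0.11 × 0.47 → 0.0517 mm².
Max speed = 28.8 / 0.0517 = 557.06 ≈ 557 mm/s.

557 mm/s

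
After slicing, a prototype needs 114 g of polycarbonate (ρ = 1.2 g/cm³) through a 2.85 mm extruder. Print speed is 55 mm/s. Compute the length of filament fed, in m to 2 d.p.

14.89 m

Extruded volume: 114/1.2 = 95 cm³ (95000 mm³).
Cross-section of 2.85 mm filament: π·(2.85/2)² = 6.3794 mm².
L = V/A = 95000/6.3794 = 14891.68 mm → 14.89 m.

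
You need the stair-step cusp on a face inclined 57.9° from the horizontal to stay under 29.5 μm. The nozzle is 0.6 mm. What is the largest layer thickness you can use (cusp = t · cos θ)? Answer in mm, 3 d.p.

t = h_c / cos θ = 0.0295 / 0.5314 = 0.056 mm.

0.056 mm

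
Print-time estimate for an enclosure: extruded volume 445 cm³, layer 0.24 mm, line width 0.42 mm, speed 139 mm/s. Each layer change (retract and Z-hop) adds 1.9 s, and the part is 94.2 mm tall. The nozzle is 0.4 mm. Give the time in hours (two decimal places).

9.03 hours

Bead cross-section = 0.24 × 0.42 = 0.1008 mm².
Toolpath length = 445 cm³ / 0.1008 mm² = 445000 / 0.1008 = 4414682.5 mm.
Extrusion time = 4414682.5 / 139, so 31760.3 s.
Layer count = ceil(94.2 / 0.24) = 393.
Z-hop total = 393 × 1.9 = 746.7 s.
Total = 31760.3 + 746.7 = 32507 s = 9.03 hours.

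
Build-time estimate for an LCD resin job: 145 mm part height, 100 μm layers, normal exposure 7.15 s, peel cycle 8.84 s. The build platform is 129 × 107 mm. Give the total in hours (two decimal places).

Layer count = ceil(145 / 0.1) = 1450.
Per-layer time = 7.15 + 8.84, so 15.99 s.
Build time: 1450 × 15.99 s = 23185.5 s, i.e. 6.44 hours.

6.44 hours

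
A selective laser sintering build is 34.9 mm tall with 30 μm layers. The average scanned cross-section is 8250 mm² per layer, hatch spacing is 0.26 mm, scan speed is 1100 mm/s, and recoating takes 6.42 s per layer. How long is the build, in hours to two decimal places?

Layers = ⌈34.9/0.03⌉ = 1164.
Per-layer scan distance = 8250 / 0.26, so 31730.8 mm.
Laser time per layer: 31730.8 / 1100 → 28.8462 s.
Time per layer: 28.8462 + 6.42 → 35.2662 s.
1164 layers × 35.2662 s/layer = 41049.8568 s, i.e. 11.40 hours.

11.40 hours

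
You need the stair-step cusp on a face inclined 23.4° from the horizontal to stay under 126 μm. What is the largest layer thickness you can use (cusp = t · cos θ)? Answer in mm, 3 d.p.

0.137 mm

Layer height = cusp / cos(23.4°) = 0.126 / 0.9178 = 0.137 mm.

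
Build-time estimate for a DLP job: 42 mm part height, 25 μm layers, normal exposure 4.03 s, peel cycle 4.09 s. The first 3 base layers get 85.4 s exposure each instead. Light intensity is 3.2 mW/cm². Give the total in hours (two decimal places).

Layer count = ceil(42 / 0.025) = 1680.
Base layers = 3 × (85.4 + 4.09) = 268.47 s.
Regular layers = 1677 × (4.03 + 4.09) = 13617.24 s.
Sum: 268.47 + 13617.24 = 13885.71 s → 3.86 hours.

3.86 hours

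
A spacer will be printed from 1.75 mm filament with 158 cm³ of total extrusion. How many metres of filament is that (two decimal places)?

65.69 m

Cross-section of 1.75 mm filament: π·(1.75/2)² = 2.4053 mm².
L = 158000 mm³ / 2.4053 mm² = 65688.27 mm, i.e. 65.69 m.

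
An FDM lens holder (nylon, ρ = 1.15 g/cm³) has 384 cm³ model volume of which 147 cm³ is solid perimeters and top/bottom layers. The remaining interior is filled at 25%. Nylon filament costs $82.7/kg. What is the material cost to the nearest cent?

Volume inside the shell: 384 − 147 → 237 cm³.
Infill volume: 0.25 × 237 → 59.25 cm³.
Total printed volume = 147 + 59.25, so 206.25 cm³.
Mass = 206.25 × 1.15 = 237.1875 g.
At $82.7/kg: 237.1875/1000 × 82.7 = $19.62.

$19.62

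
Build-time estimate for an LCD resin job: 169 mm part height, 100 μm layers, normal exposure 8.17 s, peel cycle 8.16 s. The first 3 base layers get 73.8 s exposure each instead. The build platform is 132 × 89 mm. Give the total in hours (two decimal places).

Layer count = ceil(169 / 0.1) = 1690.
Bottom layers: 3 × (73.8 + 8.16) → 245.88 s.
Remaining layers = 1687 × (8.17 + 8.16) = 27548.71 s.
Sum: 245.88 + 27548.71 = 27794.59 s → 7.72 hours.

7.72 hours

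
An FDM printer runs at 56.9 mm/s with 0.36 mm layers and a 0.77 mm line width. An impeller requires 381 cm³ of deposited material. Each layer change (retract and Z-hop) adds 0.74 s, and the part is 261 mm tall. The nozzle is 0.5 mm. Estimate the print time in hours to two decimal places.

Bead cross-section: 0.36 × 0.77 → 0.2772 mm².
Toolpath length = 381 cm³ / 0.2772 mm² = 381000 / 0.2772 = 1374458.9 mm.
Print-move time: 1374458.9 / 56.9 → 24155.7 s.
Layer count = ceil(261 / 0.36) = 725.
Non-print overhead = 725 × 0.74 = 536.5 s.
Altogether 24155.7 + 536.5 = 24692.2 s, i.e. 6.86 hours.

6.86 hours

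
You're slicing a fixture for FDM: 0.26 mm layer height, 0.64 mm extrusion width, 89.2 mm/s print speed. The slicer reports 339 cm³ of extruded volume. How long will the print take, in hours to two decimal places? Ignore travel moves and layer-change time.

Extrusion cross-section = 0.26 × 0.64 = 0.1664 mm².
Total extruded path = 339000/0.1664 = 2037259.6 mm.
Print-move time = 2037259.6 / 89.2 = 22839.2 s.
Converting: 22839.2 s = 6.34 hours.

6.34 hours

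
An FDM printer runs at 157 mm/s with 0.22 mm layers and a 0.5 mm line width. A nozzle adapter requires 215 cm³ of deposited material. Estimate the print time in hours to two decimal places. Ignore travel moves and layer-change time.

3.46 hours

Line area = 0.22 × 0.5, so 0.11 mm².
Path length: 215000 mm³ / 0.11 mm² → 1954545.5 mm.
Time extruding: 1954545.5 / 157 → 12449.3 s.
That's 12449.3 s → 3.46 hours.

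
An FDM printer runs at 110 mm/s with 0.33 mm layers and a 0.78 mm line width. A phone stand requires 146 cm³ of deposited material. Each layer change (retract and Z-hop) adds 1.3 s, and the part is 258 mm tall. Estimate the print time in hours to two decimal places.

Extrusion cross-section = 0.33 × 0.78 = 0.2574 mm².
Toolpath length = 146 cm³ / 0.2574 mm² = 146000 / 0.2574 = 567210.6 mm.
Print-move time = 567210.6 / 110 = 5156.5 s.
Layers = ⌈258/0.33⌉ = 782.
Layer-change overhead = 782 × 1.3, so 1016.6 s.
Altogether 5156.5 + 1016.6 = 6173.1 s, i.e. 1.71 hours.

1.71 hours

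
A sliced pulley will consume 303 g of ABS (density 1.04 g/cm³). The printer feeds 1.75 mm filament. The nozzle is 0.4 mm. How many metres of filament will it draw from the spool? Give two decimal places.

Volume = 303 g / 1.04 g·cm⁻³ = 291.3462 cm³ = 291346.2 mm³.
Filament cross-section = π × (1.75/2)² = 2.4053 mm².
L = V/A = 291346.2/2.4053 = 121126.76 mm → 121.13 m.

121.13 m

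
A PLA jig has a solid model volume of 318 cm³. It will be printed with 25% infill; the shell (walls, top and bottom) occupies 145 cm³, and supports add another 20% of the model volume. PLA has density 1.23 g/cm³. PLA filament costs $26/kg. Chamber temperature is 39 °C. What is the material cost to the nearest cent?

$8.05

Infill region: 318 − 145 → 173 cm³.
Infill volume = 0.25 × 173, so 43.25 cm³.
Support = 0.20 × 318 = 63.6 cm³.
Deposited volume = 145 + 43.25 + 63.6, so 251.85 cm³.
Mass = 251.85 × 1.23 = 309.7755 g.
At $26/kg: 309.7755/1000 × 26 = $8.05.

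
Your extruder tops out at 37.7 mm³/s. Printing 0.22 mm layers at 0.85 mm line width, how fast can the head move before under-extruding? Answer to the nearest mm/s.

A = 0.22 × 0.85, so 0.187 mm².
v_max = Q/A = 37.7/0.187 = 201.60 mm/s → 202 mm/s.

202 mm/s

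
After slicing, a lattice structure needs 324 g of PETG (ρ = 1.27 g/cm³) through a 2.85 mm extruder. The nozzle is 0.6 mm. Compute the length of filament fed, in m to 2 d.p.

39.99 m

Volume = 324 g / 1.27 g·cm⁻³ = 255.1181 cm³ = 255118.1 mm³.
A = π r² = π × 1.425² = 6.3794 mm².
L = V/A = 255118.1/6.3794 = 39990.92 mm → 39.99 m.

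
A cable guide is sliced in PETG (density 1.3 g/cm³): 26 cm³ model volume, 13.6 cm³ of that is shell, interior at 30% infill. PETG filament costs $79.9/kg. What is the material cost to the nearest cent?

$1.80

Interior volume: 26 − 13.6 → 12.4 cm³.
Infill deposited = 0.30 × 12.4 = 3.72 cm³.
Total extruded = 13.6 + 3.72, so 17.32 cm³.
Mass = 17.32 × 1.3 = 22.516 g.
At $79.9/kg: 22.516/1000 × 79.9 = $1.80.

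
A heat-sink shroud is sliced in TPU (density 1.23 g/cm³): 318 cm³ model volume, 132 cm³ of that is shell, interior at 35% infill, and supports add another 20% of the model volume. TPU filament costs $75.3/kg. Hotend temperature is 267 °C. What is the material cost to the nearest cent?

Infill region: 318 − 132 → 186 cm³.
Infill deposited = 0.35 × 186 = 65.1 cm³.
Support: 0.20 × 318 → 63.6 cm³.
Total extruded = 132 + 65.1 + 63.6, so 260.7 cm³.
Mass: 260.7 × 1.23 → 320.661 g.
At $75.3/kg: 320.661/1000 × 75.3 = $24.15.

$24.15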